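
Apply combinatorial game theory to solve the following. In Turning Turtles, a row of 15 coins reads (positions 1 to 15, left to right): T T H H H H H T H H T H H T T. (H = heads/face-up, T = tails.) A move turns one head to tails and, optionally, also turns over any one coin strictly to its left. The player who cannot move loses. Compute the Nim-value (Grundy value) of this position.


Coins: T T H H H H H T H H T H H T T
Key fact: a single head at position k behaves exactly like a Nim heap of size k (turning it to T and optionally flipping a coin at j < k corresponds to moving the heap from k to j, or to 0), and heads combine as a disjunctive sum (two heads at the same place would cancel, matching j XOR j = 0). So the Nim-value is the XOR of the 1-indexed positions of the heads.
Face-up positions (1-indexed): [3, 4, 5, 6, 7, 9, 10, 12, 13]
XOR 0 with 3: 0 XOR 3 = 3
XOR 3 with 4: 3 XOR 4 = 7
XOR 7 with 5: 7 XOR 5 = 2
XOR 2 with 6: 2 XOR 6 = 4
XOR 4 with 7: 4 XOR 7 = 3
XOR 3 with 9: 3 XOR 9 = 10
XOR 10 with 10: 10 XOR 10 = 0
XOR 0 with 12: 0 XOR 12 = 12
XOR 12 with 13: 12 XOR 13 = 1
Nim-value = 1

1


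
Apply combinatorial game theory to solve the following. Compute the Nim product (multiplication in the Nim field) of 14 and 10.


Nim multiplication is bilinear over XOR: (u XOR v) * w = (u*w) XOR (v*w).
So we split each operand into its bit components and XOR the pairwise Nim products.
14 = 2 + 4 + 8 (as XOR of powers of 2).
10 = 2 + 8 (as XOR of powers of 2).
Using the standard Nim-product table on single bits:
  2*2 = 3,   2*4 = 8,   2*8 = 12,
  4*4 = 6,   4*8 = 11,  8*8 = 13,
and  1*x = x (identity), k*l = l*k (commutative).
Pairwise Nim products:
  2 * 2 = 3
  2 * 8 = 12
  4 * 2 = 8
  4 * 8 = 11
  8 * 2 = 12
  8 * 8 = 13
XOR them: 3 XOR 12 XOR 8 XOR 11 XOR 12 XOR 13 = 13.
Result: 14 * 10 = 13 (in Nim).

13


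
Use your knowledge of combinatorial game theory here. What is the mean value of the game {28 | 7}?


Game = {28 | 7}, a switch {a | b} with numbers a > b.
Its thermograph has left wall a - t and right wall b + t, which meet at t = (a - b)/2, where both equal (a + b)/2. So the mast (mean value) is at (a + b)/2.
Mean = (28 + (7))/2 = 35/2 = 35/2

35/2


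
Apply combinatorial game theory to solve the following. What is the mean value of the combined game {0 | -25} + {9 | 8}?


G1 = {0 | -25}, G2 = {9 | 8}
Each is a switch {a | b} with numbers a > b; its mean value is (a + b)/2, and mean value is additive over game sums: m(G1 + G2) = m(G1) + m(G2).
Mean of G1 = (0 + (-25))/2 = -25/2 = -25/2
Mean of G2 = (9 + (8))/2 = 17/2 = 17/2
Mean of G1 + G2 = -25/2 + 17/2 = -4

-4


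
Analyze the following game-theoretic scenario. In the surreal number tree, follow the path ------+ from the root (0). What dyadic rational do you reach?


Sign expansion: ------+
Rule: track bounds (lo, hi), initially (-inf, +inf). On '+', the current value becomes lo and we move to the simplest number in (value, hi): value + 1 if hi = +inf, otherwise the midpoint (value + hi)/2. On '-', the current value becomes hi and we move to value - 1 if lo = -inf, otherwise the midpoint (lo + value)/2.
Start at 0.
Step 1: sign = -, move left. Bounds: (-inf, 0). Value = -1
Step 2: sign = -, move left. Bounds: (-inf, -1). Value = -2
Step 3: sign = -, move left. Bounds: (-inf, -2). Value = -3
Step 4: sign = -, move left. Bounds: (-inf, -3). Value = -4
Step 5: sign = -, move left. Bounds: (-inf, -4). Value = -5
Step 6: sign = -, move left. Bounds: (-inf, -5). Value = -6
Step 7: sign = +, move right. Bounds: (-6, -5). Value = -11/2
The surreal number with sign expansion ------+ is -11/2.

-11/2


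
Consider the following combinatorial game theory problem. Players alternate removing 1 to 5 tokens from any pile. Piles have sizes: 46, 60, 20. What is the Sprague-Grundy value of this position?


Subtraction set: {1, 2, 3, 4, 5}
For this subtraction set, G(n) = n mod 6 (period = max + 1 = 6).
Pile 1 (size 46): G(46) = 46 mod 6 = 4
Pile 2 (size 60): G(60) = 60 mod 6 = 0
Pile 3 (size 20): G(20) = 20 mod 6 = 2
Total Grundy value = XOR of all: 4 XOR 0 XOR 2 = 6

6


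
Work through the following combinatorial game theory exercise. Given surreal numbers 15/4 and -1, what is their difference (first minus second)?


x = 15/4, y = -1
Converting to common denominator: 4
x = 15/4, y = -4/4
x - y = 15/4 - -1 = 19/4

19/4


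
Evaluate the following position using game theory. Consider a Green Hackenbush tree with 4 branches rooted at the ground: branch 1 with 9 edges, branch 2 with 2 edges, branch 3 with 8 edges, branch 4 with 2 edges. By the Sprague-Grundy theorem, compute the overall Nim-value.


The tree has 4 branches from the ground vertex.
In Green Hackenbush, the Nim-value of a simple path of length k is k.
Branch 1: length 9, Nim-value = 9
Branch 2: length 2, Nim-value = 2
Branch 3: length 8, Nim-value = 8
Branch 4: length 2, Nim-value = 2
Total Nim-value = XOR of all branch values:
0 XOR 9 = 9
9 XOR 2 = 11
11 XOR 8 = 3
3 XOR 2 = 1
Nim-value of the tree = 1

1


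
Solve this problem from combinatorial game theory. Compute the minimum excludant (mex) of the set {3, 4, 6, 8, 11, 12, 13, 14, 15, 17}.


Set = {3, 4, 6, 8, 11, 12, 13, 14, 15, 17}
0 is NOT in the set. This is the mex.
mex = 0

0


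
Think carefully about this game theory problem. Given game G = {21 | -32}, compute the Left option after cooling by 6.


Original game: {21 | -32} (a switch {a | b} with a > b).
Cooling by t (for t below the temperature (a - b)/2 = 53/2) taxes each move by t: {a | b} cooled by t is {a - t | b + t}.
Cooling amount: t = 6
Cooled Left option: 21 - 6 = 15
Cooled Right option: -32 + 6 = -26
Cooled game: {15 | -26}
Left option = 15

15


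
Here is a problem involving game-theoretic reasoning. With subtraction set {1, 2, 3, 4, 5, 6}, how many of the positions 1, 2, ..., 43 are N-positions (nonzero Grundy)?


Subtraction set S = {1, 2, 3, 4, 5, 6}, so G(n) = n mod 7.
G(n) = 0 when n is a multiple of 7.
Multiples of 7 in [1, 43]: 6
N-positions (nonzero Grundy) = 43 - 6 = 37

37


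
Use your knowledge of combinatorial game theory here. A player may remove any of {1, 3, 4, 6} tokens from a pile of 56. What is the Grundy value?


The subtraction set is S = {1, 3, 4, 6}.
G(k) = mex{ G(k - s) : s in S, s <= k }. We compute iteratively: G(0) = 0.
G(1) = mex({0}) = 1
G(2) = mex({1}) = 0
G(3) = mex({0}) = 1
G(4) = mex({0, 1}) = 2
G(5) = mex({0, 1, 2}) = 3
G(6) = mex({0, 1, 3}) = 2
G(7) = mex({1, 2}) = 0
G(8) = mex({0, 2, 3}) = 1
G(9) = mex({1, 2, 3}) = 0
G(10) = mex({0, 2}) = 1
G(11) = mex({0, 1, 3}) = 2
G(12) = mex({0, 1, 2}) = 3
Observe that G(7)..G(12) = 0, 1, 0, 1, 2, 3 repeats G(0)..G(5) = 0, 1, 0, 1, 2, 3.
For k >= max(S) = 6, G(k) is determined by the previous 6 values G(k-6)..G(k-1); a window of 6 consecutive values has recurred shifted by 7, so by induction G(k + 7) = G(k) for all k >= 0: the sequence is periodic from the start with period 7.
One period: G(0..6) = 0, 1, 0, 1, 2, 3, 2.
56 mod 7 = 0, so G(56) = G(0) = 0.

0


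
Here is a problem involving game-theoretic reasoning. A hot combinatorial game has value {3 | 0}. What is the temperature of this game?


The game is {3 | 0}, a switch {a | b} with numbers a > b.
Cooling {a | b} by t gives {a - t | b + t}, which stops being hot when a - t = b + t, i.e. at t = (a - b)/2. So the temperature of a switch is (a - b)/2.
Temperature = (Left option - Right option) / 2
= (3 - (0)) / 2
= 3 / 2
= 3/2

3/2


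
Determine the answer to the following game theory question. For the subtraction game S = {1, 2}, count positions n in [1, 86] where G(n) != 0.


Subtraction set S = {1, 2}, so G(n) = n mod 3.
G(n) = 0 when n is a multiple of 3.
Multiples of 3 in [1, 86]: 28
N-positions (nonzero Grundy) = 86 - 28 = 58

58


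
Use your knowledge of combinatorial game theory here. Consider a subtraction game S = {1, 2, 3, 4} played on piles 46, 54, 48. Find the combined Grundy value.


Subtraction set: {1, 2, 3, 4}
For this subtraction set, G(n) = n mod 5 (period = max + 1 = 5).
Pile 1 (size 46): G(46) = 46 mod 5 = 1
Pile 2 (size 54): G(54) = 54 mod 5 = 4
Pile 3 (size 48): G(48) = 48 mod 5 = 3
Total Grundy value = XOR of all: 1 XOR 4 XOR 3 = 6

6


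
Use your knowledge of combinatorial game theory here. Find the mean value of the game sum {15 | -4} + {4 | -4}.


G1 = {15 | -4}, G2 = {4 | -4}
Each is a switch {a | b} with numbers a > b; its mean value is (a + b)/2, and mean value is additive over game sums: m(G1 + G2) = m(G1) + m(G2).
Mean of G1 = (15 + (-4))/2 = 11/2 = 11/2
Mean of G2 = (4 + (-4))/2 = 0/2 = 0
Mean of G1 + G2 = 11/2 + 0 = 11/2

11/2


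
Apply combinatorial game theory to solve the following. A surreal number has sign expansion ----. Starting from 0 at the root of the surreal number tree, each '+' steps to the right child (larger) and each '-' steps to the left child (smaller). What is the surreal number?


Sign expansion: ----
Rule: track bounds (lo, hi), initially (-inf, +inf). On '+', the current value becomes lo and we move to the simplest number in (value, hi): value + 1 if hi = +inf, otherwise the midpoint (value + hi)/2. On '-', the current value becomes hi and we move to value - 1 if lo = -inf, otherwise the midpoint (lo + value)/2.
Start at 0.
Step 1: sign = -, move left. Bounds: (-inf, 0). Value = -1
Step 2: sign = -, move left. Bounds: (-inf, -1). Value = -2
Step 3: sign = -, move left. Bounds: (-inf, -2). Value = -3
Step 4: sign = -, move left. Bounds: (-inf, -3). Value = -4
The surreal number with sign expansion ---- is -4.

-4


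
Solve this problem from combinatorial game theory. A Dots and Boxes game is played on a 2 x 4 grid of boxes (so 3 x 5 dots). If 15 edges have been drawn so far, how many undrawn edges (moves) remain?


Grid: 2 x 4 boxes, i.e. 3 rows and 5 columns of dots.
Horizontal edges: (rows + 1) * cols = 3 * 4 = 12
Vertical edges: rows * (cols + 1) = 2 * 5 = 10
Total edges: 12 + 10 = 22
Edges drawn: 15
Remaining: 22 - 15 = 7

7


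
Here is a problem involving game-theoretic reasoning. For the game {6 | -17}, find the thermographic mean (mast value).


Game = {6 | -17}, a switch {a | b} with numbers a > b.
Its thermograph has left wall a - t and right wall b + t, which meet at t = (a - b)/2, where both equal (a + b)/2. So the mast (mean value) is at (a + b)/2.
Mean = (6 + (-17))/2 = -11/2 = -11/2

-11/2


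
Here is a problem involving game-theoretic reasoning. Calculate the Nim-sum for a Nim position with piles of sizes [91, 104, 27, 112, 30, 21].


We need the XOR (exclusive or) of all pile sizes.
After XOR-ing pile 1 (size 91): 0 XOR 91 = 91
After XOR-ing pile 2 (size 104): 91 XOR 104 = 51
After XOR-ing pile 3 (size 27): 51 XOR 27 = 40
After XOR-ing pile 4 (size 112): 40 XOR 112 = 88
After XOR-ing pile 5 (size 30): 88 XOR 30 = 70
After XOR-ing pile 6 (size 21): 70 XOR 21 = 83
The Nim-value of this position is 83.

83


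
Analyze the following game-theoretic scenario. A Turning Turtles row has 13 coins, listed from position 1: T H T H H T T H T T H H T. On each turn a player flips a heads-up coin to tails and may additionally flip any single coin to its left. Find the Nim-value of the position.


Coins: T H T H H T T H T T H H T
Key fact: a single head at position k behaves exactly like a Nim heap of size k (turning it to T and optionally flipping a coin at j < k corresponds to moving the heap from k to j, or to 0), and heads combine as a disjunctive sum (two heads at the same place would cancel, matching j XOR j = 0). So the Nim-value is the XOR of the 1-indexed positions of the heads.
Face-up positions (1-indexed): [2, 4, 5, 8, 11, 12]
XOR 0 with 2: 0 XOR 2 = 2
XOR 2 with 4: 2 XOR 4 = 6
XOR 6 with 5: 6 XOR 5 = 3
XOR 3 with 8: 3 XOR 8 = 11
XOR 11 with 11: 11 XOR 11 = 0
XOR 0 with 12: 0 XOR 12 = 12
Nim-value = 12

12


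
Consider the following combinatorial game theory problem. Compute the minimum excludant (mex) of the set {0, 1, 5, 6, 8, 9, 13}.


Set = {0, 1, 5, 6, 8, 9, 13}
0 is in the set.
1 is in the set.
2 is NOT in the set. This is the mex.
mex = 2

2


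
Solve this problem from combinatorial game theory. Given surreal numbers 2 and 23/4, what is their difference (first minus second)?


x = 2, y = 23/4
Converting to common denominator: 4
x = 8/4, y = 23/4
x - y = 2 - 23/4 = -15/4

-15/4


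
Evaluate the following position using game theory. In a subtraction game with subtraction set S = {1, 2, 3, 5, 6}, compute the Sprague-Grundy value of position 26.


The subtraction set is S = {1, 2, 3, 5, 6}.
G(k) = mex{ G(k - s) : s in S, s <= k }. We compute iteratively: G(0) = 0.
G(1) = mex({0}) = 1
G(2) = mex({0, 1}) = 2
G(3) = mex({0, 1, 2}) = 3
G(4) = mex({1, 2, 3}) = 0
G(5) = mex({0, 2, 3}) = 1
G(6) = mex({0, 1, 3}) = 2
G(7) = mex({0, 1, 2}) = 3
G(8) = mex({1, 2, 3}) = 0
G(9) = mex({0, 2, 3}) = 1
Observe that G(4)..G(9) = 0, 1, 2, 3, 0, 1 repeats G(0)..G(5) = 0, 1, 2, 3, 0, 1.
For k >= max(S) = 6, G(k) is determined by the previous 6 values G(k-6)..G(k-1); a window of 6 consecutive values has recurred shifted by 4, so by induction G(k + 4) = G(k) for all k >= 0: the sequence is periodic from the start with period 4.
One period: G(0..3) = 0, 1, 2, 3.
26 mod 4 = 2, so G(26) = G(2) = 2.

2


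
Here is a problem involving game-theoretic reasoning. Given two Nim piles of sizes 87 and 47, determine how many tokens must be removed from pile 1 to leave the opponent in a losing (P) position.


Piles: 87 and 47
Current XOR: 87 XOR 47 = 120 (non-zero, so this is an N-position).
To make the XOR zero, we need to find a move that balances the piles.
For pile 1 (size 87): target = 87 XOR 120 = 47
We reduce pile 1 from 87 to 47.
Tokens removed: 87 - 47 = 40
Verification: 47 XOR 47 = 0

40


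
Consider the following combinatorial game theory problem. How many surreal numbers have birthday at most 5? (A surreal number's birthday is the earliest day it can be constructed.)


Day 0: {|} = 0 is born. Count = 1.
Day n: the number of surreal numbers born by day n is 2^(n+1) - 1.
By day 0: 2^1 - 1 = 1
By day 1: 2^2 - 1 = 3
By day 2: 2^3 - 1 = 7
By day 3: 2^4 - 1 = 15
By day 4: 2^5 - 1 = 31
By day 5: 2^6 - 1 = 63
By day 5: 63 surreal numbers.

63


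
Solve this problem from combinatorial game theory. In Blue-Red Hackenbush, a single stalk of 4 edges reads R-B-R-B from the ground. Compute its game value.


Edges (from ground): R-B-R-B
By Berlekamp's sign-expansion rule, a Blue-Red Hackenbush stalk has the value of the surreal number whose sign sequence is the edge sequence with B -> + and R -> -.
Sign sequence: -+-+
Trace the sign expansion in the surreal number tree, starting from 0:
Edge 1: R (sign -) -> bounds (-inf, 0), value = -1
Edge 2: B (sign +) -> bounds (-1, 0), value = -1/2
Edge 3: R (sign -) -> bounds (-1, -1/2), value = -3/4
Edge 4: B (sign +) -> bounds (-3/4, -1/2), value = -5/8
Game value = -5/8

-5/8


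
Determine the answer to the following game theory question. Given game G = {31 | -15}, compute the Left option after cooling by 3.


Original game: {31 | -15} (a switch {a | b} with a > b).
Cooling by t (for t below the temperature (a - b)/2 = 23) taxes each move by t: {a | b} cooled by t is {a - t | b + t}.
Cooling amount: t = 3
Cooled Left option: 31 - 3 = 28
Cooled Right option: -15 + 3 = -12
Cooled game: {28 | -12}
Left option = 28

28


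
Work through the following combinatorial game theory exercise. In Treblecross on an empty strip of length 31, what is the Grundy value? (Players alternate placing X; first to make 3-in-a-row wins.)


Treblecross: place X on empty cells; 3-in-a-row wins.
Playing within two cells of an existing X lets the opponent win at once, so sensible play treats the cells i-2..i+2 around each X as dead. The player left with no safe cell loses, so this is a normal-play take-away game on strips of safe cells.
Placing X at cell i (0-indexed) of a strip of k safe cells leaves independent strips of sizes max(0, i-2) and max(0, k-i-3). Hence G(k) = mex{ G(max(0,i-2)) XOR G(max(0,k-i-3)) : 0 <= i < k }, with G(0) = 0.
G(1): splits (0,0):0^0=0 -> mex({0}) = 1
G(2): splits (0,0):0^0=0 -> mex({0}) = 1
G(3): splits (0,0):0^0=0 -> mex({0}) = 1
G(4): splits (0,1):0^1=1 (0,0):0^0=0 -> mex({0, 1}) = 2
G(5): splits (0,2):0^1=1 (0,1):0^1=1 (0,0):0^0=0 -> mex({0, 1}) = 2
G(6) = mex({1}) = 0
G(7) = mex({0, 1, 2}) = 3
G(8) = mex({0, 1, 2}) = 3
G(9) = mex({0, 2}) = 1
G(10) = mex({0, 2, 3}) = 1
G(11) = mex({0, 3}) = 1
G(12) = mex({1, 3}) = 0
G(13) = mex({0, 1, 2, 3}) = 4
G(14) = mex({0, 1, 2}) = 3
G(15) = mex({0, 1, 2}) = 3
G(16) = mex({0, 1, 2, 4}) = 3
G(17) = mex({0, 1, 3, 4}) = 2
G(18) = mex({0, 1, 3, 4}) = 2
G(19) = mex({0, 1, 3, 5}) = 2
G(20) = mex({0, 1, 2, 3, 5}) = 4
G(21) = mex({0, 1, 2, 3, 5}) = 4
G(22) = mex({1, 2, 6}) = 0
G(23) = mex({0, 1, 2, 3, 4, 6}) = 5
G(24) = mex({0, 1, 2, 3, 4}) = 5
G(25) = mex({0, 1, 3, 4, 7}) = 2
G(26) = mex({0, 1, 3, 4, 5, 7}) = 2
G(27) = mex({0, 1, 3, 5}) = 2
G(28) = mex({0, 1, 2, 5}) = 3
G(29) = mex({0, 1, 2, 4, 5, 6}) = 3
G(30) = mex({1, 2, 4, 6}) = 0
G(31) = mex({0, 1, 2, 3, 4, 6}) = 5
Therefore G(31) = 5.

5


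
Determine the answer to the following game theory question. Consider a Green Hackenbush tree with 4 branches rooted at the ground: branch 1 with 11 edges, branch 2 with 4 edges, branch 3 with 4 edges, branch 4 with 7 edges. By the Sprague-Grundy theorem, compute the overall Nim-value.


The tree has 4 branches from the ground vertex.
In Green Hackenbush, the Nim-value of a simple path of length k is k.
Branch 1: length 11, Nim-value = 11
Branch 2: length 4, Nim-value = 4
Branch 3: length 4, Nim-value = 4
Branch 4: length 7, Nim-value = 7
Total Nim-value = XOR of all branch values:
0 XOR 11 = 11
11 XOR 4 = 15
15 XOR 4 = 11
11 XOR 7 = 12
Nim-value of the tree = 12

12


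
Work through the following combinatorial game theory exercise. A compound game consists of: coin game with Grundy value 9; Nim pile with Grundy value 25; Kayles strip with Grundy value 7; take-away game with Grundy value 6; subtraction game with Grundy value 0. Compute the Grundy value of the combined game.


By the Sprague-Grundy theorem, the Grundy value of a sum of games is the XOR of individual Grundy values.
coin game: Grundy value = 9. Running XOR: 0 XOR 9 = 9
Nim pile: Grundy value = 25. Running XOR: 9 XOR 25 = 16
Kayles strip: Grundy value = 7. Running XOR: 16 XOR 7 = 23
take-away game: Grundy value = 6. Running XOR: 23 XOR 6 = 17
subtraction game: Grundy value = 0. Running XOR: 17 XOR 0 = 17
The combined Grundy value is 17.

17


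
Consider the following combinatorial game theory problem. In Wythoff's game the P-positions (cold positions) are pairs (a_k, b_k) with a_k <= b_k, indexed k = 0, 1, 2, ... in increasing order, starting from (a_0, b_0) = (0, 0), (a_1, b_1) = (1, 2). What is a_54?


By Wythoff's theorem, a_k = floor(k * phi) and b_k = floor(k * phi^2) = a_k + k, where phi = (1 + sqrt(5))/2 is the golden ratio.
phi = (1 + sqrt(5))/2 = 1.618034
k = 54
k * phi = 54 * 1.618034 = 87.373835
a_54 = floor(k * phi) = 87

87


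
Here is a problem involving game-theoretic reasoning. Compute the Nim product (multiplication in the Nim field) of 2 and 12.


Nim multiplication is bilinear over XOR: (u XOR v) * w = (u*w) XOR (v*w).
So we split each operand into its bit components and XOR the pairwise Nim products.
2 = 2 (as XOR of powers of 2).
12 = 4 + 8 (as XOR of powers of 2).
Using the standard Nim-product table on single bits:
  2*2 = 3,   2*4 = 8,   2*8 = 12,
  4*4 = 6,   4*8 = 11,  8*8 = 13,
and  1*x = x (identity), k*l = l*k (commutative).
Pairwise Nim products:
  2 * 4 = 8
  2 * 8 = 12
XOR them: 8 XOR 12 = 4.
Result: 2 * 12 = 4 (in Nim).

4


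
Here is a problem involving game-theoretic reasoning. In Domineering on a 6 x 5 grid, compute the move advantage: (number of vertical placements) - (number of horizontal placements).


Board is 6 x 5 (rows x cols).
Left (vertical) placements: (rows-1) * cols = 5 * 5 = 25
Right (horizontal) placements: rows * (cols-1) = 6 * 4 = 24
Advantage = Left - Right = 25 - 24 = 1

1


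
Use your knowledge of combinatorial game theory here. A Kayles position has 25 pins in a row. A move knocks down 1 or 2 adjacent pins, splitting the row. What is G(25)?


Kayles: a move removes 1 or 2 adjacent pins from a contiguous row.
Removing pins from a row of k leaves two independent rows (a, b) with a + b = k - 1 (one pin) or a + b = k - 2 (two pins); an end removal gives a = 0.
By Sprague-Grundy, G(k) = mex{ G(a) XOR G(b) } over all these splits. G(0) = 0.
G(1): splits (0,0):0^0=0 -> mex({0}) = 1
G(2): splits (0,1):0^1=1 (0,0):0^0=0 -> mex({0, 1}) = 2
G(3): splits (0,2):0^2=2 (1,1):1^1=0 (0,1):0^1=1 -> mex({0, 1, 2}) = 3
G(4): splits (0,3):0^3=3 (1,2):1^2=3 (0,2):0^2=2 (1,1):1^1=0 -> mex({0, 2, 3}) = 1
G(5): splits (0,4):0^1=1 (1,3):1^3=2 (2,2):2^2=0 (0,3):0^3=3 (1,2):1^2=3 -> mex({0, 1, 2, 3}) = 4
G(6) = mex({0, 1, 2, 4}) = 3
G(7) = mex({0, 1, 3, 4, 5}) = 2
G(8) = mex({0, 2, 3, 5, 6}) = 1
G(9) = mex({0, 1, 2, 3, 6, 7}) = 4
G(10) = mex({0, 1, 3, 4, 5, 7}) = 2
G(11) = mex({0, 1, 2, 3, 4, 5}) = 6
G(12) = mex({0, 1, 2, 3, 5, 6, 7}) = 4
G(13) = mex({0, 2, 3, 4, 6, 7}) = 1
G(14) = mex({0, 1, 4, 5, 6, 7}) = 2
G(15) = mex({0, 1, 2, 3, 4, 5, 6}) = 7
G(16) = mex({0, 2, 3, 5, 6, 7}) = 1
G(17) = mex({0, 1, 2, 3, 5, 6, 7}) = 4
G(18) = mex({0, 1, 2, 4, 5, 6}) = 3
G(19) = mex({0, 1, 3, 4, 5, 7}) = 2
G(20) = mex({0, 2, 3, 4, 5, 6, 7}) = 1
G(21) = mex({0, 1, 2, 3, 5, 6, 7}) = 4
G(22) = mex({0, 1, 2, 3, 4, 5, 7}) = 6
G(23) = mex({0, 1, 2, 3, 4, 5, 6}) = 7
G(24) = mex({0, 1, 2, 3, 5, 6, 7}) = 4
G(25) = mex({0, 2, 3, 4, 6, 7}) = 1
Therefore G(25) = 1.

1


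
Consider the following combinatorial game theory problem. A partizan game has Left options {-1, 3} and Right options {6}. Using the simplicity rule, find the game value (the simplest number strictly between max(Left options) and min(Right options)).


Left options: {-1, 3}, max = 3
Right options: {6}, min = 6
All options are numbers and max(Left) < min(Right), so by the simplicity theorem the value is the simplest (earliest-born) number strictly between 3 and 6.
Integers 4 through 5 all lie strictly between 3 and 6.
Among integers, the simplest (lowest birthday = smallest |n|; 0 is born on day 0, +-n on day n) is 4.
No non-integer in the interval can be simpler: if x is a non-integer in the interval, then floor(x) or ceil(x) also lies in the interval (the interval contains an integer), and both are proper prefixes of x's sign expansion, i.e. born earlier. So the game value is 4.
Game value = 4

4


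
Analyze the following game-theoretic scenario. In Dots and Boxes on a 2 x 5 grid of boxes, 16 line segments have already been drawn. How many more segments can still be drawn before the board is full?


Grid: 2 x 5 boxes, i.e. 3 rows and 6 columns of dots.
Horizontal edges: (rows + 1) * cols = 3 * 5 = 15
Vertical edges: rows * (cols + 1) = 2 * 6 = 12
Total edges: 15 + 12 = 27
Edges drawn: 16
Remaining: 27 - 16 = 11

11


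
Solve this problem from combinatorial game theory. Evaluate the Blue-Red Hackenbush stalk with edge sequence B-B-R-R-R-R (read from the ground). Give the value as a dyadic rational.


Edges (from ground): B-B-R-R-R-R
By Berlekamp's sign-expansion rule, a Blue-Red Hackenbush stalk has the value of the surreal number whose sign sequence is the edge sequence with B -> + and R -> -.
Sign sequence: ++----
Trace the sign expansion in the surreal number tree, starting from 0:
Edge 1: B (sign +) -> bounds (0, +inf), value = 1
Edge 2: B (sign +) -> bounds (1, +inf), value = 2
Edge 3: R (sign -) -> bounds (1, 2), value = 3/2
Edge 4: R (sign -) -> bounds (1, 3/2), value = 5/4
Edge 5: R (sign -) -> bounds (1, 5/4), value = 9/8
Edge 6: R (sign -) -> bounds (1, 9/8), value = 17/16
Game value = 17/16

17/16


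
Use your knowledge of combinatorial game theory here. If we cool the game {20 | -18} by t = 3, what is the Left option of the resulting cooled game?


Original game: {20 | -18} (a switch {a | b} with a > b).
Cooling by t (for t below the temperature (a - b)/2 = 19) taxes each move by t: {a | b} cooled by t is {a - t | b + t}.
Cooling amount: t = 3
Cooled Left option: 20 - 3 = 17
Cooled Right option: -18 + 3 = -15
Cooled game: {17 | -15}
Left option = 17

17


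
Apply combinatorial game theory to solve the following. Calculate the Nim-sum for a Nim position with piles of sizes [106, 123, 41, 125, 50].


We need the XOR (exclusive or) of all pile sizes.
After XOR-ing pile 1 (size 106): 0 XOR 106 = 106
After XOR-ing pile 2 (size 123): 106 XOR 123 = 17
After XOR-ing pile 3 (size 41): 17 XOR 41 = 56
After XOR-ing pile 4 (size 125): 56 XOR 125 = 69
After XOR-ing pile 5 (size 50): 69 XOR 50 = 119
The Nim-value of this position is 119.

119


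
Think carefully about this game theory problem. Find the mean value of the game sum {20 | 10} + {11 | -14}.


G1 = {20 | 10}, G2 = {11 | -14}
Each is a switch {a | b} with numbers a > b; its mean value is (a + b)/2, and mean value is additive over game sums: m(G1 + G2) = m(G1) + m(G2).
Mean of G1 = (20 + (10))/2 = 30/2 = 15
Mean of G2 = (11 + (-14))/2 = -3/2 = -3/2
Mean of G1 + G2 = 15 + -3/2 = 27/2

27/2


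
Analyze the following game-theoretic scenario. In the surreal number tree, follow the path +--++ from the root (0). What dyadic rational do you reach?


Sign expansion: +--++
Rule: track bounds (lo, hi), initially (-inf, +inf). On '+', the current value becomes lo and we move to the simplest number in (value, hi): value + 1 if hi = +inf, otherwise the midpoint (value + hi)/2. On '-', the current value becomes hi and we move to value - 1 if lo = -inf, otherwise the midpoint (lo + value)/2.
Start at 0.
Step 1: sign = +, move right. Bounds: (0, +inf). Value = 1
Step 2: sign = -, move left. Bounds: (0, 1). Value = 1/2
Step 3: sign = -, move left. Bounds: (0, 1/2). Value = 1/4
Step 4: sign = +, move right. Bounds: (1/4, 1/2). Value = 3/8
Step 5: sign = +, move right. Bounds: (3/8, 1/2). Value = 7/16
The surreal number with sign expansion +--++ is 7/16.

7/16


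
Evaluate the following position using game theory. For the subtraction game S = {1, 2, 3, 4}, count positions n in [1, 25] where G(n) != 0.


Subtraction set S = {1, 2, 3, 4}, so G(n) = n mod 5.
G(n) = 0 when n is a multiple of 5.
Multiples of 5 in [1, 25]: 5
N-positions (nonzero Grundy) = 25 - 5 = 20

20


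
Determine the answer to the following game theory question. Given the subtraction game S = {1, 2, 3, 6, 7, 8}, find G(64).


The subtraction set is S = {1, 2, 3, 6, 7, 8}.
G(k) = mex{ G(k - s) : s in S, s <= k }. We compute iteratively: G(0) = 0.
G(1) = mex({0}) = 1
G(2) = mex({0, 1}) = 2
G(3) = mex({0, 1, 2}) = 3
G(4) = mex({1, 2, 3}) = 0
G(5) = mex({0, 2, 3}) = 1
G(6) = mex({0, 1, 3}) = 2
G(7) = mex({0, 1, 2}) = 3
G(8) = mex({0, 1, 2, 3}) = 4
G(9) = mex({1, 2, 3, 4}) = 0
G(10) = mex({0, 2, 3, 4}) = 1
G(11) = mex({0, 1, 3, 4}) = 2
G(12) = mex({0, 1, 2}) = 3
G(13) = mex({1, 2, 3}) = 0
G(14) = mex({0, 2, 3, 4}) = 1
G(15) = mex({0, 1, 3, 4}) = 2
G(16) = mex({0, 1, 2, 4}) = 3
Observe that G(9)..G(16) = 0, 1, 2, 3, 0, 1, 2, 3 repeats G(0)..G(7) = 0, 1, 2, 3, 0, 1, 2, 3.
For k >= max(S) = 8, G(k) is determined by the previous 8 values G(k-8)..G(k-1); a window of 8 consecutive values has recurred shifted by 9, so by induction G(k + 9) = G(k) for all k >= 0: the sequence is periodic from the start with period 9.
One period: G(0..8) = 0, 1, 2, 3, 0, 1, 2, 3, 4.
64 mod 9 = 1, so G(64) = G(1) = 1.

1


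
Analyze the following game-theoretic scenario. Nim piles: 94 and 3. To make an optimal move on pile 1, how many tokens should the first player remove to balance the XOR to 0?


Piles: 94 and 3
Current XOR: 94 XOR 3 = 93 (non-zero, so this is an N-position).
To make the XOR zero, we need to find a move that balances the piles.
For pile 1 (size 94): target = 94 XOR 93 = 3
We reduce pile 1 from 94 to 3.
Tokens removed: 94 - 3 = 91
Verification: 3 XOR 3 = 0

91


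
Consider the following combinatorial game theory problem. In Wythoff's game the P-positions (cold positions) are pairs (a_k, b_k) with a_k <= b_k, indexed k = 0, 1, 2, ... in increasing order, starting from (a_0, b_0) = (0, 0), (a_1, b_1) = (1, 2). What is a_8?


By Wythoff's theorem, a_k = floor(k * phi) and b_k = floor(k * phi^2) = a_k + k, where phi = (1 + sqrt(5))/2 is the golden ratio.
phi = (1 + sqrt(5))/2 = 1.618034
k = 8
k * phi = 8 * 1.618034 = 12.944272
a_8 = floor(k * phi) = 12

12


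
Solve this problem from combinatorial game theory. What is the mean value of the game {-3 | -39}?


Game = {-3 | -39}, a switch {a | b} with numbers a > b.
Its thermograph has left wall a - t and right wall b + t, which meet at t = (a - b)/2, where both equal (a + b)/2. So the mast (mean value) is at (a + b)/2.
Mean = (-3 + (-39))/2 = -42/2 = -21

-21


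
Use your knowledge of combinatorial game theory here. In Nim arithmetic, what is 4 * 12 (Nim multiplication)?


Nim multiplication is bilinear over XOR: (u XOR v) * w = (u*w) XOR (v*w).
So we split each operand into its bit components and XOR the pairwise Nim products.
4 = 4 (as XOR of powers of 2).
12 = 4 + 8 (as XOR of powers of 2).
Using the standard Nim-product table on single bits:
  2*2 = 3,   2*4 = 8,   2*8 = 12,
  4*4 = 6,   4*8 = 11,  8*8 = 13,
and  1*x = x (identity), k*l = l*k (commutative).
Pairwise Nim products:
  4 * 4 = 6
  4 * 8 = 11
XOR them: 6 XOR 11 = 13.
Result: 4 * 12 = 13 (in Nim).

13


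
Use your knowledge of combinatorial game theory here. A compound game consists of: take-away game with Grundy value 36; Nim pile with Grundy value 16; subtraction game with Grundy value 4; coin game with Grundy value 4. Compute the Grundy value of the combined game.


By the Sprague-Grundy theorem, the Grundy value of a sum of games is the XOR of individual Grundy values.
take-away game: Grundy value = 36. Running XOR: 0 XOR 36 = 36
Nim pile: Grundy value = 16. Running XOR: 36 XOR 16 = 52
subtraction game: Grundy value = 4. Running XOR: 52 XOR 4 = 48
coin game: Grundy value = 4. Running XOR: 48 XOR 4 = 52
The combined Grundy value is 52.

52


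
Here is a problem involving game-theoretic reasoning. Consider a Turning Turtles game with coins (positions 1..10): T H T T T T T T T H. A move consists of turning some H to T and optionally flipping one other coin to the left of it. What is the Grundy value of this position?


Coins: T H T T T T T T T H
Key fact: a single head at position k behaves exactly like a Nim heap of size k (turning it to T and optionally flipping a coin at j < k corresponds to moving the heap from k to j, or to 0), and heads combine as a disjunctive sum (two heads at the same place would cancel, matching j XOR j = 0). So the Nim-value is the XOR of the 1-indexed positions of the heads.
Face-up positions (1-indexed): [2, 10]
XOR 0 with 2: 0 XOR 2 = 2
XOR 2 with 10: 2 XOR 10 = 8
Nim-value = 8

8


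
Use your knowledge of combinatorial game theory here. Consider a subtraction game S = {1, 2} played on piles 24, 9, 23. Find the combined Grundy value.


Subtraction set: {1, 2}
For this subtraction set, G(n) = n mod 3 (period = max + 1 = 3).
Pile 1 (size 24): G(24) = 24 mod 3 = 0
Pile 2 (size 9): G(9) = 9 mod 3 = 0
Pile 3 (size 23): G(23) = 23 mod 3 = 2
Total Grundy value = XOR of all: 0 XOR 0 XOR 2 = 2

2


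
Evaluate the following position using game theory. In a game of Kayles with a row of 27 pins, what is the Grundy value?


Kayles: a move removes 1 or 2 adjacent pins from a contiguous row.
Removing pins from a row of k leaves two independent rows (a, b) with a + b = k - 1 (one pin) or a + b = k - 2 (two pins); an end removal gives a = 0.
By Sprague-Grundy, G(k) = mex{ G(a) XOR G(b) } over all these splits. G(0) = 0.
G(1): splits (0,0):0^0=0 -> mex({0}) = 1
G(2): splits (0,1):0^1=1 (0,0):0^0=0 -> mex({0, 1}) = 2
G(3): splits (0,2):0^2=2 (1,1):1^1=0 (0,1):0^1=1 -> mex({0, 1, 2}) = 3
G(4): splits (0,3):0^3=3 (1,2):1^2=3 (0,2):0^2=2 (1,1):1^1=0 -> mex({0, 2, 3}) = 1
G(5): splits (0,4):0^1=1 (1,3):1^3=2 (2,2):2^2=0 (0,3):0^3=3 (1,2):1^2=3 -> mex({0, 1, 2, 3}) = 4
G(6) = mex({0, 1, 2, 4}) = 3
G(7) = mex({0, 1, 3, 4, 5}) = 2
G(8) = mex({0, 2, 3, 5, 6}) = 1
G(9) = mex({0, 1, 2, 3, 6, 7}) = 4
G(10) = mex({0, 1, 3, 4, 5, 7}) = 2
G(11) = mex({0, 1, 2, 3, 4, 5}) = 6
G(12) = mex({0, 1, 2, 3, 5, 6, 7}) = 4
G(13) = mex({0, 2, 3, 4, 6, 7}) = 1
G(14) = mex({0, 1, 4, 5, 6, 7}) = 2
G(15) = mex({0, 1, 2, 3, 4, 5, 6}) = 7
G(16) = mex({0, 2, 3, 5, 6, 7}) = 1
G(17) = mex({0, 1, 2, 3, 5, 6, 7}) = 4
G(18) = mex({0, 1, 2, 4, 5, 6}) = 3
G(19) = mex({0, 1, 3, 4, 5, 7}) = 2
G(20) = mex({0, 2, 3, 4, 5, 6, 7}) = 1
G(21) = mex({0, 1, 2, 3, 5, 6, 7}) = 4
G(22) = mex({0, 1, 2, 3, 4, 5, 7}) = 6
G(23) = mex({0, 1, 2, 3, 4, 5, 6}) = 7
G(24) = mex({0, 1, 2, 3, 5, 6, 7}) = 4
G(25) = mex({0, 2, 3, 4, 6, 7}) = 1
G(26) = mex({0, 1, 3, 4, 5, 6, 7}) = 2
G(27) = mex({0, 1, 2, 3, 4, 5, 6, 7}) = 8
Therefore G(27) = 8.

8


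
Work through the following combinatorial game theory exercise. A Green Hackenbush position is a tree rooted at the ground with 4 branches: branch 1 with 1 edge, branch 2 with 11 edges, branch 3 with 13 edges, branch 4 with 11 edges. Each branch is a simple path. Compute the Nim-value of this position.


The tree has 4 branches from the ground vertex.
In Green Hackenbush, the Nim-value of a simple path of length k is k.
Branch 1: length 1, Nim-value = 1
Branch 2: length 11, Nim-value = 11
Branch 3: length 13, Nim-value = 13
Branch 4: length 11, Nim-value = 11
Total Nim-value = XOR of all branch values:
0 XOR 1 = 1
1 XOR 11 = 10
10 XOR 13 = 7
7 XOR 11 = 12
Nim-value of the tree = 12

12


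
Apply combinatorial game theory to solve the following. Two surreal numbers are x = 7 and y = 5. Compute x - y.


x = 7, y = 5
x - y = 7 - 5 = 2

2


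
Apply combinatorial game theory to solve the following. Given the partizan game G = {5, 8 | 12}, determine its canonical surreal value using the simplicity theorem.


Left options: {5, 8}, max = 8
Right options: {12}, min = 12
All options are numbers and max(Left) < min(Right), so by the simplicity theorem the value is the simplest (earliest-born) number strictly between 8 and 12.
Integers 9 through 11 all lie strictly between 8 and 12.
Among integers, the simplest (lowest birthday = smallest |n|; 0 is born on day 0, +-n on day n) is 9.
No non-integer in the interval can be simpler: if x is a non-integer in the interval, then floor(x) or ceil(x) also lies in the interval (the interval contains an integer), and both are proper prefixes of x's sign expansion, i.e. born earlier. So the game value is 9.
Game value = 9

9


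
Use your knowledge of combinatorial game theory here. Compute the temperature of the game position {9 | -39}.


The game is {9 | -39}, a switch {a | b} with numbers a > b.
Cooling {a | b} by t gives {a - t | b + t}, which stops being hot when a - t = b + t, i.e. at t = (a - b)/2. So the temperature of a switch is (a - b)/2.
Temperature = (Left option - Right option) / 2
= (9 - (-39)) / 2
= 48 / 2
= 24

24


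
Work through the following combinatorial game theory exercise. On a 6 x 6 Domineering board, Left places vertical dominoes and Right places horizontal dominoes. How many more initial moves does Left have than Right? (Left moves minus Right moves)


Board is 6 x 6 (rows x cols).
Left (vertical) placements: (rows-1) * cols = 5 * 6 = 30
Right (horizontal) placements: rows * (cols-1) = 6 * 5 = 30
Advantage = Left - Right = 30 - 30 = 0

0


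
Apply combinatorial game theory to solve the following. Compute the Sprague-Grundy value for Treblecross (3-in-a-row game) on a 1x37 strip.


Treblecross: place X on empty cells; 3-in-a-row wins.
Playing within two cells of an existing X lets the opponent win at once, so sensible play treats the cells i-2..i+2 around each X as dead. The player left with no safe cell loses, so this is a normal-play take-away game on strips of safe cells.
Placing X at cell i (0-indexed) of a strip of k safe cells leaves independent strips of sizes max(0, i-2) and max(0, k-i-3). Hence G(k) = mex{ G(max(0,i-2)) XOR G(max(0,k-i-3)) : 0 <= i < k }, with G(0) = 0.
G(1): splits (0,0):0^0=0 -> mex({0}) = 1
G(2): splits (0,0):0^0=0 -> mex({0}) = 1
G(3): splits (0,0):0^0=0 -> mex({0}) = 1
G(4): splits (0,1):0^1=1 (0,0):0^0=0 -> mex({0, 1}) = 2
G(5): splits (0,2):0^1=1 (0,1):0^1=1 (0,0):0^0=0 -> mex({0, 1}) = 2
G(6) = mex({1}) = 0
G(7) = mex({0, 1, 2}) = 3
G(8) = mex({0, 1, 2}) = 3
G(9) = mex({0, 2}) = 1
G(10) = mex({0, 2, 3}) = 1
G(11) = mex({0, 3}) = 1
G(12) = mex({1, 3}) = 0
G(13) = mex({0, 1, 2, 3}) = 4
G(14) = mex({0, 1, 2}) = 3
G(15) = mex({0, 1, 2}) = 3
G(16) = mex({0, 1, 2, 4}) = 3
G(17) = mex({0, 1, 3, 4}) = 2
G(18) = mex({0, 1, 3, 4}) = 2
G(19) = mex({0, 1, 3, 5}) = 2
G(20) = mex({0, 1, 2, 3, 5}) = 4
G(21) = mex({0, 1, 2, 3, 5}) = 4
G(22) = mex({1, 2, 6}) = 0
G(23) = mex({0, 1, 2, 3, 4, 6}) = 5
G(24) = mex({0, 1, 2, 3, 4}) = 5
G(25) = mex({0, 1, 3, 4, 7}) = 2
G(26) = mex({0, 1, 3, 4, 5, 7}) = 2
G(27) = mex({0, 1, 3, 5}) = 2
G(28) = mex({0, 1, 2, 5}) = 3
G(29) = mex({0, 1, 2, 4, 5, 6}) = 3
G(30) = mex({1, 2, 4, 6}) = 0
G(31) = mex({0, 1, 2, 3, 4, 6}) = 5
G(32) = mex({1, 2, 3, 4, 7}) = 0
G(33) = mex({0, 3, 7}) = 1
G(34) = mex({0, 2, 3, 5, 7}) = 1
G(35) = mex({0, 2, 3, 5, 6}) = 1
G(36) = mex({0, 1, 2, 5, 6}) = 3
G(37) = mex({0, 1, 2, 4, 5, 6}) = 3
Therefore G(37) = 3.

3


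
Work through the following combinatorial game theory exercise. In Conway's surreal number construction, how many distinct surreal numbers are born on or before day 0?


Day 0: {|} = 0 is born. Count = 1.
Day n: the number of surreal numbers born by day n is 2^(n+1) - 1.
By day 0: 2^1 - 1 = 1
By day 0: 1 surreal numbers.

1


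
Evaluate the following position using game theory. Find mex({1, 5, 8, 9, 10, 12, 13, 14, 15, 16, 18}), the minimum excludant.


Set = {1, 5, 8, 9, 10, 12, 13, 14, 15, 16, 18}
0 is NOT in the set. This is the mex.
mex = 0

0


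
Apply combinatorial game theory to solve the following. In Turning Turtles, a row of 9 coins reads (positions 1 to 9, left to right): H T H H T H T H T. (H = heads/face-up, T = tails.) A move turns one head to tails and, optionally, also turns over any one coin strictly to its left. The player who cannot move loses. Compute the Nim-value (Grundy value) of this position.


Coins: H T H H T H T H T
Key fact: a single head at position k behaves exactly like a Nim heap of size k (turning it to T and optionally flipping a coin at j < k corresponds to moving the heap from k to j, or to 0), and heads combine as a disjunctive sum (two heads at the same place would cancel, matching j XOR j = 0). So the Nim-value is the XOR of the 1-indexed positions of the heads.
Face-up positions (1-indexed): [1, 3, 4, 6, 8]
XOR 0 with 1: 0 XOR 1 = 1
XOR 1 with 3: 1 XOR 3 = 2
XOR 2 with 4: 2 XOR 4 = 6
XOR 6 with 6: 6 XOR 6 = 0
XOR 0 with 8: 0 XOR 8 = 8
Nim-value = 8

8


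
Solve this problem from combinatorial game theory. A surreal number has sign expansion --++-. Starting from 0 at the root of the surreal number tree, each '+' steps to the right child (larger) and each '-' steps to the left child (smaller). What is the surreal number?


Sign expansion: --++-
Rule: track bounds (lo, hi), initially (-inf, +inf). On '+', the current value becomes lo and we move to the simplest number in (value, hi): value + 1 if hi = +inf, otherwise the midpoint (value + hi)/2. On '-', the current value becomes hi and we move to value - 1 if lo = -inf, otherwise the midpoint (lo + value)/2.
Start at 0.
Step 1: sign = -, move left. Bounds: (-inf, 0). Value = -1
Step 2: sign = -, move left. Bounds: (-inf, -1). Value = -2
Step 3: sign = +, move right. Bounds: (-2, -1). Value = -3/2
Step 4: sign = +, move right. Bounds: (-3/2, -1). Value = -5/4
Step 5: sign = -, move left. Bounds: (-3/2, -5/4). Value = -11/8
The surreal number with sign expansion --++- is -11/8.

-11/8


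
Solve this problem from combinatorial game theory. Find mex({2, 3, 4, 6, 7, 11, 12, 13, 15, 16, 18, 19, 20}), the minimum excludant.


Set = {2, 3, 4, 6, 7, 11, 12, 13, 15, 16, 18, 19, 20}
0 is NOT in the set. This is the mex.
mex = 0

0


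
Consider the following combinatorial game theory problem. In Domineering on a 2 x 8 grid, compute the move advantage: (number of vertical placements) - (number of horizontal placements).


Board is 2 x 8 (rows x cols).
Left (vertical) placements: (rows-1) * cols = 1 * 8 = 8
Right (horizontal) placements: rows * (cols-1) = 2 * 7 = 14
Advantage = Left - Right = 8 - 14 = -6

-6
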